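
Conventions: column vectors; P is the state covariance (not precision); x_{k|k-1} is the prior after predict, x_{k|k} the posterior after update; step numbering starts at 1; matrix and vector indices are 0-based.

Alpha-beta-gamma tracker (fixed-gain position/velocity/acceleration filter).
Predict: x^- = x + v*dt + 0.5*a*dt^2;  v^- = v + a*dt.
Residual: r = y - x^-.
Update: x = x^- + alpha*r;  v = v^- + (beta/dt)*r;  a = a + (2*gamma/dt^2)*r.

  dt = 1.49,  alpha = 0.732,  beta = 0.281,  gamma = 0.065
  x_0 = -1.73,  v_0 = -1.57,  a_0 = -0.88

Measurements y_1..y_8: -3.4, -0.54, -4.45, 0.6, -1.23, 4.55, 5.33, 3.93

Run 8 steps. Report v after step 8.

v_post = 2.5007

step 1: x_pred=-5.0461  r=1.6461  x^+=-3.8412  v^+=-2.5708  a^+=-0.7836
step 2: x_pred=-8.5414  r=8.0014  x^+=-2.6844  v^+=-2.2293  a^+=-0.3151
step 3: x_pred=-6.3558  r=1.9058  x^+=-4.9608  v^+=-2.3394  a^+=-0.2035
step 4: x_pred=-8.6723  r=9.2723  x^+=-1.8850  v^+=-0.8939  a^+=0.3395
step 5: x_pred=-2.8400  r=1.6100  x^+=-1.6615  v^+=-0.0844  a^+=0.4337
step 6: x_pred=-1.3058  r=5.8558  x^+=2.9806  v^+=1.6662  a^+=0.7766
step 7: x_pred=6.3254  r=-0.9954  x^+=5.5968  v^+=2.6357  a^+=0.7184
step 8: x_pred=10.3213  r=-6.3913  x^+=5.6429  v^+=2.5007  a^+=0.3441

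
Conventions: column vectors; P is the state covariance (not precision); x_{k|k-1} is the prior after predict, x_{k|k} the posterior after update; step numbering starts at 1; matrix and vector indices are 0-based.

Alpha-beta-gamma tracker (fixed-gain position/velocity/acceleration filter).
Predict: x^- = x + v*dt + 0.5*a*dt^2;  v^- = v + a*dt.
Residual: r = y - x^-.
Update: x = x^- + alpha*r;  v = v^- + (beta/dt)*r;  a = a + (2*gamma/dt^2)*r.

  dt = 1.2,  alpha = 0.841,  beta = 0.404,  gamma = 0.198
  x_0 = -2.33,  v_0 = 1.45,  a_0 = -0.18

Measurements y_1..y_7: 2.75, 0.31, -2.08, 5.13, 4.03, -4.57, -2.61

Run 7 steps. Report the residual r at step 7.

step 1: x_pred=-0.7196  r=3.4696  x^+=2.1983  v^+=2.4021  a^+=0.7741
step 2: x_pred=5.6382  r=-5.3282  x^+=1.1572  v^+=1.5372  a^+=-0.6911
step 3: x_pred=2.5043  r=-4.5843  x^+=-1.3511  v^+=-0.8355  a^+=-1.9518
step 4: x_pred=-3.7590  r=8.8890  x^+=3.7167  v^+=-0.1850  a^+=0.4927
step 5: x_pred=3.8494  r=0.1806  x^+=4.0013  v^+=0.4670  a^+=0.5424
step 6: x_pred=4.9522  r=-9.5222  x^+=-3.0560  v^+=-2.0880  a^+=-2.0762
step 7: x_pred=-7.0564  r=4.4464  x^+=-3.3170  v^+=-3.0825  a^+=-0.8535

resid = 4.4464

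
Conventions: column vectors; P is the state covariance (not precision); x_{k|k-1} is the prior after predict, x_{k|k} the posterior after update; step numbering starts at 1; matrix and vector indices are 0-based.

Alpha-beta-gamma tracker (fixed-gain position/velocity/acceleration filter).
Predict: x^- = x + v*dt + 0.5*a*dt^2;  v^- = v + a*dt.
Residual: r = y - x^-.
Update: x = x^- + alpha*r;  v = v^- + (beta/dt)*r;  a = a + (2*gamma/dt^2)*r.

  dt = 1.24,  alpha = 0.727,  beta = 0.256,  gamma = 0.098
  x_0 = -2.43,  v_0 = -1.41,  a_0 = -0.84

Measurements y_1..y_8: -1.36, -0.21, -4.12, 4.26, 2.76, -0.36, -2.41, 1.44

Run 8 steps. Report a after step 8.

step 1: x_pred=-4.8242  r=3.4642  x^+=-2.3057  v^+=-1.7364  a^+=-0.3984
step 2: x_pred=-4.7652  r=4.5552  x^+=-1.4536  v^+=-1.2900  a^+=0.1822
step 3: x_pred=-2.9131  r=-1.2069  x^+=-3.7905  v^+=-1.3132  a^+=0.0284
step 4: x_pred=-5.3971  r=9.6571  x^+=1.6236  v^+=0.7157  a^+=1.2594
step 5: x_pred=3.4793  r=-0.7193  x^+=2.9564  v^+=2.1289  a^+=1.1677
step 6: x_pred=6.4939  r=-6.8539  x^+=1.5111  v^+=2.1618  a^+=0.2940
step 7: x_pred=4.4178  r=-6.8278  x^+=-0.5460  v^+=1.1168  a^+=-0.5763
step 8: x_pred=0.3957  r=1.0443  x^+=1.1549  v^+=0.6177  a^+=-0.4432

a_post = -0.4432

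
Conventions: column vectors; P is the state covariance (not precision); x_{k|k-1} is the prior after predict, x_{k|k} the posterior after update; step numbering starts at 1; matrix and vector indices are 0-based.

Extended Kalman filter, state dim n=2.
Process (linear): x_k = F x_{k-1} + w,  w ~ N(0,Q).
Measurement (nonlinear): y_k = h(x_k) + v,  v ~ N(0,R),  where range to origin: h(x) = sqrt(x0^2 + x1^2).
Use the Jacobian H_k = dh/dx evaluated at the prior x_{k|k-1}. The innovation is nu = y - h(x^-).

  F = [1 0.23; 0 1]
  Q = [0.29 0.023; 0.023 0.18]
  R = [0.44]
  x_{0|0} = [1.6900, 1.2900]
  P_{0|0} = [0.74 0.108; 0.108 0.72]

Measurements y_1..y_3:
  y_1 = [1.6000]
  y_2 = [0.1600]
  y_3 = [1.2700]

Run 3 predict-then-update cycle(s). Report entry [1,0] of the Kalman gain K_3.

K[1,0] = 0.2845

step 1: x^-=[1.9867, 1.2900]  P^-=[1.1178 0.2966; 0.2966 0.9000]  H_jac=[0.8387 0.5446]  S=[1.7641]  K=[0.6230; 0.4188]  nu=[-0.7688]  x^+=[1.5078, 0.9680]  P^+=[0.4331 -0.1637; -0.1637 0.5905]
step 2: x^-=[1.7304, 0.9680]  P^-=[0.6791 -0.0049; -0.0049 0.7705]  H_jac=[0.8727 0.4882]  S=[1.1367]  K=[0.5193; 0.3272]  nu=[-1.8228]  x^+=[0.7839, 0.3716]  P^+=[0.3726 -0.1980; -0.1980 0.6488]
step 3: x^-=[0.8694, 0.3716]  P^-=[0.6058 -0.0258; -0.0258 0.8288]  H_jac=[0.9195 0.3930]  S=[1.0616]  K=[0.5152; 0.2845]  nu=[0.3245]  x^+=[1.0366, 0.4640]  P^+=[0.3240 -0.1814; -0.1814 0.7429]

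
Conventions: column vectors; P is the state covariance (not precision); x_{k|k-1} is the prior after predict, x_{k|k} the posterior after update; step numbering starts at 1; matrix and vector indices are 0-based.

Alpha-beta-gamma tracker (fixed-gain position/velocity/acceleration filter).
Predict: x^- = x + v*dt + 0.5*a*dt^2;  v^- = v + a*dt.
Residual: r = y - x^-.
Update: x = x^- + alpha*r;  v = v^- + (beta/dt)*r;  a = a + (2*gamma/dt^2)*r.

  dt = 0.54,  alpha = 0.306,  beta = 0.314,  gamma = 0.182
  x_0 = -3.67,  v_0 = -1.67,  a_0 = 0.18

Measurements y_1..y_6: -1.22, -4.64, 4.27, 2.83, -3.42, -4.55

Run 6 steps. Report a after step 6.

a_post = -26.6443

step 1: x_pred=-4.5456  r=3.3256  x^+=-3.5279  v^+=0.3609  a^+=4.3312
step 2: x_pred=-2.7015  r=-1.9385  x^+=-3.2947  v^+=1.5726  a^+=1.9115
step 3: x_pred=-2.1668  r=6.4368  x^+=-0.1971  v^+=6.3477  a^+=9.9464
step 4: x_pred=4.6808  r=-1.8508  x^+=4.1145  v^+=10.6426  a^+=7.6361
step 5: x_pred=10.9748  r=-14.3948  x^+=6.5700  v^+=6.3957  a^+=-10.3327
step 6: x_pred=8.5172  r=-13.0672  x^+=4.5186  v^+=-6.7823  a^+=-26.6443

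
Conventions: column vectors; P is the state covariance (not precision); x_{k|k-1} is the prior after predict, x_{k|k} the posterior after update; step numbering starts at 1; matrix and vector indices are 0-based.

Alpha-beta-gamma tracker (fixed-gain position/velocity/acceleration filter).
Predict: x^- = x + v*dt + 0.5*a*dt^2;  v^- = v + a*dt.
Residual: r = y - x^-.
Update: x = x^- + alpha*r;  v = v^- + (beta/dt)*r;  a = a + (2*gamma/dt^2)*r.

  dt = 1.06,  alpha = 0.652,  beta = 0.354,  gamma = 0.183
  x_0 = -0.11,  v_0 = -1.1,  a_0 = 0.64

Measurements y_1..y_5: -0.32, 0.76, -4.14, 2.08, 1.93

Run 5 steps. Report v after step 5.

step 1: x_pred=-0.9164  r=0.5964  x^+=-0.5276  v^+=-0.2224  a^+=0.8343
step 2: x_pred=-0.2946  r=1.0546  x^+=0.3930  v^+=1.0141  a^+=1.1778
step 3: x_pred=2.1297  r=-6.2697  x^+=-1.9582  v^+=0.1688  a^+=-0.8645
step 4: x_pred=-2.2649  r=4.3449  x^+=0.5680  v^+=0.7035  a^+=0.5508
step 5: x_pred=1.6231  r=0.3069  x^+=1.8232  v^+=1.3899  a^+=0.6508

v_post = 1.3899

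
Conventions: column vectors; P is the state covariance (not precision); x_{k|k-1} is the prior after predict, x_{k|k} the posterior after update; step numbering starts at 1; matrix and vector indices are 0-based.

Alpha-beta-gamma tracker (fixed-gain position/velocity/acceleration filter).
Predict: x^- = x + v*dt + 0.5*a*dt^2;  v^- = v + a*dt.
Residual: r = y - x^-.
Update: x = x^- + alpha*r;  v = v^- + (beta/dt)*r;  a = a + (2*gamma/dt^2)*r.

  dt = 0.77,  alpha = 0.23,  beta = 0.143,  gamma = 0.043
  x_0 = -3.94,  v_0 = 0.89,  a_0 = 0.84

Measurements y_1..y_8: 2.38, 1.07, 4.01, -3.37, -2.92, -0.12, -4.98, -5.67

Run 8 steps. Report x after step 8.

x_post = -3.6165

step 1: x_pred=-3.0057  r=5.3857  x^+=-1.7670  v^+=2.5370  a^+=1.6212
step 2: x_pred=0.6671  r=0.4029  x^+=0.7598  v^+=3.8601  a^+=1.6796
step 3: x_pred=4.2300  r=-0.2200  x^+=4.1794  v^+=5.1126  a^+=1.6477
step 4: x_pred=8.6046  r=-11.9746  x^+=5.8504  v^+=4.1575  a^+=-0.0892
step 5: x_pred=9.0252  r=-11.9452  x^+=6.2778  v^+=1.8704  a^+=-1.8218
step 6: x_pred=7.1780  r=-7.2980  x^+=5.4994  v^+=-0.8878  a^+=-2.8804
step 7: x_pred=3.9620  r=-8.9420  x^+=1.9053  v^+=-4.7663  a^+=-4.1774
step 8: x_pred=-3.0032  r=-2.6668  x^+=-3.6165  v^+=-8.4782  a^+=-4.5643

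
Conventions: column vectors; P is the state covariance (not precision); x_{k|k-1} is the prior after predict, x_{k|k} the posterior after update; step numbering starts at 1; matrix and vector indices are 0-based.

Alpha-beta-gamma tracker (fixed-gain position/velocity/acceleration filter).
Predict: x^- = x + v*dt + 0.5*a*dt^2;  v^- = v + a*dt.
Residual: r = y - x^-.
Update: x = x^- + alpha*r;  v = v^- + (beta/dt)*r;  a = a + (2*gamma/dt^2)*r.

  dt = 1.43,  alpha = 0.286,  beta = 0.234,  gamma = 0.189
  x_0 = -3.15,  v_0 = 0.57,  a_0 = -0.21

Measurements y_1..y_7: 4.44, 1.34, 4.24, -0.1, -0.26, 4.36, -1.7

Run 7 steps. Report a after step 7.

a_post = -1.0637

step 1: x_pred=-2.5496  r=6.9896  x^+=-0.5506  v^+=1.4135  a^+=1.0820
step 2: x_pred=2.5770  r=-1.2370  x^+=2.2232  v^+=2.7583  a^+=0.8534
step 3: x_pred=7.0402  r=-2.8002  x^+=6.2393  v^+=3.5205  a^+=0.3358
step 4: x_pred=11.6169  r=-11.7169  x^+=8.2659  v^+=2.0833  a^+=-1.8301
step 5: x_pred=9.3738  r=-9.6338  x^+=6.6185  v^+=-2.1102  a^+=-3.6109
step 6: x_pred=-0.0910  r=4.4510  x^+=1.1820  v^+=-6.5454  a^+=-2.7881
step 7: x_pred=-11.0287  r=9.3287  x^+=-8.3607  v^+=-9.0060  a^+=-1.0637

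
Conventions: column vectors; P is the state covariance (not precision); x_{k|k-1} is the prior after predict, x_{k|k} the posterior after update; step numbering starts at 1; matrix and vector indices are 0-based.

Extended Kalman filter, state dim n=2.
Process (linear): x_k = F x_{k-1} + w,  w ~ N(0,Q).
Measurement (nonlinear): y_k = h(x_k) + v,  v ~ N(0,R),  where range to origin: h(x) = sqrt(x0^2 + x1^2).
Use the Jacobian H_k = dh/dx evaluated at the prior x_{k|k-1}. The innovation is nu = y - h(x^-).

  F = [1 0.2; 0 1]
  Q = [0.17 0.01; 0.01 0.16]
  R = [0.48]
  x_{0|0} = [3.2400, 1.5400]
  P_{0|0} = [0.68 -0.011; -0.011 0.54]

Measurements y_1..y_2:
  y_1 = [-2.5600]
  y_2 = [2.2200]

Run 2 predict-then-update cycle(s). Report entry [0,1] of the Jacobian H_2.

H_jac[0,1] = -0.4896

step 1: x^-=[3.5480, 1.5400]  P^-=[0.8672 0.1070; 0.1070 0.7000]  H_jac=[0.9173 0.3982]  S=[1.3989]  K=[0.5991; 0.2694]  nu=[-6.4278]  x^+=[-0.3031, -0.1917]  P^+=[0.3651 -0.1188; -0.1188 0.5985]
step 2: x^-=[-0.3415, -0.1917]  P^-=[0.5115 0.0109; 0.0109 0.7585]  H_jac=[-0.8720 -0.4896]  S=[1.0600]  K=[-0.4258; -0.3593]  nu=[1.8284]  x^+=[-1.1200, -0.8486]  P^+=[0.3193 -0.1513; -0.1513 0.6216]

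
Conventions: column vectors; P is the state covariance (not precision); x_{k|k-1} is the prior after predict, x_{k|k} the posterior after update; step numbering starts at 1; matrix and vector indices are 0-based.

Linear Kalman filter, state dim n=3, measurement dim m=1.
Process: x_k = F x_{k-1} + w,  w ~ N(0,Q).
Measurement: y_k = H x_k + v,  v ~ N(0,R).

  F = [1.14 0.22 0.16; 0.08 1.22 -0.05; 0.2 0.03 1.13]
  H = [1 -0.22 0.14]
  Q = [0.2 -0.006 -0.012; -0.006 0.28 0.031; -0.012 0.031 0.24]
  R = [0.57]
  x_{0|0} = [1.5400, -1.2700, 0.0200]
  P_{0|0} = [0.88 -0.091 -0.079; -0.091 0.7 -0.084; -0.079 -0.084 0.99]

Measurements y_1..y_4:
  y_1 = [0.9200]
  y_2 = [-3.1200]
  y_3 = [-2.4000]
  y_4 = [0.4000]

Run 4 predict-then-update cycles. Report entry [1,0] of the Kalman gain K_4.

K[1,0] = 0.6726

step 1: x^-=[1.4794, -1.4272, 0.2925]  P^-=[1.3225 0.1141 0.2396; 0.1141 1.3231 -0.1297; 0.2396 -0.1297 1.4975]  S=[2.0108]  K=[0.6619; -0.0971; 0.2376]  nu=[-0.9143]  x^+=[0.8742, -1.3385, 0.0753]  P^+=[0.4415 0.2433 -0.0767; 0.2433 1.3042 -0.0833; -0.0767 -0.0833 1.3840]
step 2: x^-=[0.7142, -1.5667, 0.2197]  P^-=[0.9606 0.7039 0.2442; 0.7039 2.2857 -0.0534; 0.2442 -0.0534 1.9886]  S=[1.4421]  K=[0.5824; 0.1342; 0.3705]  nu=[-4.2096]  x^+=[-1.7375, -2.1317, -1.3401]  P^+=[0.4714 0.5911 -0.0670; 0.5911 2.2597 -0.1251; -0.0670 -0.1251 1.7906]
step 3: x^-=[-2.6642, -2.6727, -1.9257]  P^-=[1.2311 1.4417 0.3602; 1.4417 3.7820 -0.0119; 0.3602 -0.0119 2.5157]  S=[1.5007]  K=[0.6426; 0.4051; 0.4765]  nu=[-0.0542]  x^+=[-2.6990, -2.6947, -1.9516]  P^+=[0.6114 1.0510 -0.0993; 1.0510 3.5357 -0.3016; -0.0993 -0.3016 2.1750]
step 4: x^-=[-3.9820, -3.4059, -2.8259]  P^-=[1.6911 2.4104 0.4187; 2.4104 5.7946 -0.1170; 0.4187 -0.1170 2.9922]  S=[1.6641]  K=[0.7328; 0.6726; 0.5188]  nu=[4.0283]  x^+=[-1.0300, -0.6966, -0.7360]  P^+=[0.7975 1.5902 -0.2140; 1.5902 5.0419 -0.6976; -0.2140 -0.6976 2.5443]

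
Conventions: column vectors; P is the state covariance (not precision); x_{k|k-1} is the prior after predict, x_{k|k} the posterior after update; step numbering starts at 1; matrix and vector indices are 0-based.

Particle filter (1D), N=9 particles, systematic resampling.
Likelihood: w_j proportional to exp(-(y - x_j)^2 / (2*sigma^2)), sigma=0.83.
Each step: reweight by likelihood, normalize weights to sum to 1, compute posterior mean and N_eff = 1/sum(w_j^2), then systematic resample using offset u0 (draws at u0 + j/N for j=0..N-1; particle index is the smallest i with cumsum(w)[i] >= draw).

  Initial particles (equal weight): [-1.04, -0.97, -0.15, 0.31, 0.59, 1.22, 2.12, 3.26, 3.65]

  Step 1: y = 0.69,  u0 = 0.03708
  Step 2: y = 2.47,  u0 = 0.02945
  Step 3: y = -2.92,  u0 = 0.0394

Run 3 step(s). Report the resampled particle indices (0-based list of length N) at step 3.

resampled_idx = [0, 0, 0, 0, 0, 0, 1, 2, 2]

step 1: w=[0.0300, 0.0357, 0.1579, 0.2373, 0.2617, 0.2150, 0.0597, 0.0022, 0.0005]  mean=0.5361  Neff=4.9577  idx=[1, 2, 3, 3, 4, 4, 4, 5, 5]
step 2: w=[0.0002, 0.0072, 0.0357, 0.0357, 0.0810, 0.0810, 0.0810, 0.3391, 0.3391]  mean=0.9916  Neff=3.9647  idx=[2, 4, 6, 7, 7, 7, 8, 8, 8]
step 3: w=[0.6433, 0.1635, 0.1635, 0.0049, 0.0049, 0.0049, 0.0049, 0.0049, 0.0049]  mean=0.4286  Neff=2.1393  idx=[0, 0, 0, 0, 0, 0, 1, 2, 2]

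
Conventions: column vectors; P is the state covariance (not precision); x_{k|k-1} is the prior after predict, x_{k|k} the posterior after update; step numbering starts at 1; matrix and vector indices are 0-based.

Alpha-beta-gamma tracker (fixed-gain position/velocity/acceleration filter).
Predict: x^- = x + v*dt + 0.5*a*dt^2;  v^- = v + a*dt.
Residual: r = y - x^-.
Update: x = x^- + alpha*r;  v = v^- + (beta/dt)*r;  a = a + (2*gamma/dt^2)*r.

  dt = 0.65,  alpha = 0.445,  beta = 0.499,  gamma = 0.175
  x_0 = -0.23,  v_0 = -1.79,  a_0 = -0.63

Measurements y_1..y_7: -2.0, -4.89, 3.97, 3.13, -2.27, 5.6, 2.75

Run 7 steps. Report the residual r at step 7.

step 1: x_pred=-1.5266  r=-0.4734  x^+=-1.7373  v^+=-2.5629  a^+=-1.0222
step 2: x_pred=-3.6191  r=-1.2709  x^+=-4.1846  v^+=-4.2030  a^+=-2.0750
step 3: x_pred=-7.3549  r=11.3249  x^+=-2.3153  v^+=3.1423  a^+=7.3066
step 4: x_pred=1.2707  r=1.8593  x^+=2.0981  v^+=9.3190  a^+=8.8469
step 5: x_pred=10.0243  r=-12.2943  x^+=4.5534  v^+=5.6312  a^+=-1.3378
step 6: x_pred=7.9310  r=-2.3310  x^+=6.8937  v^+=2.9721  a^+=-3.2688
step 7: x_pred=8.1351  r=-5.3851  x^+=5.7387  v^+=-3.2867  a^+=-7.7298

resid = -5.3851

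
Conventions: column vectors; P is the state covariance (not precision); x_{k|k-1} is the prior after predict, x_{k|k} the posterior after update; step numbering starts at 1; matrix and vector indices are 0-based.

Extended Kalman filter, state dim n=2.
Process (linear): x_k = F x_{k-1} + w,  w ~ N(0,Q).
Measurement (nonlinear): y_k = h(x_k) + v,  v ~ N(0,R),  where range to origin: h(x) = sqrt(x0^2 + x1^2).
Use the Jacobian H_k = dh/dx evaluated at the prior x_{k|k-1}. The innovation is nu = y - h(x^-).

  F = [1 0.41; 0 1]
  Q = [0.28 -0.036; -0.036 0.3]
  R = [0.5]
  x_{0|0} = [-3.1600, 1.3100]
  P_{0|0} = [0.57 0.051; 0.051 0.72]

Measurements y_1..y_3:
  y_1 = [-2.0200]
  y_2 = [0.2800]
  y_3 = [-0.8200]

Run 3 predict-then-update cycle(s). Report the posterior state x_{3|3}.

x_post = [-0.2631, -0.2185]

step 1: x^-=[-2.6229, 1.3100]  P^-=[1.0129 0.3102; 0.3102 1.0200]  H_jac=[-0.8946 0.4468]  S=[1.2663]  K=[-0.6061; 0.1408]  nu=[-4.9518]  x^+=[0.3785, 0.6130]  P^+=[0.5476 0.4182; 0.4182 0.9949]
step 2: x^-=[0.6298, 0.6130]  P^-=[1.3378 0.7901; 0.7901 1.2949]  H_jac=[0.7166 0.6975]  S=[2.6068]  K=[0.5792; 0.5637]  nu=[-0.5989]  x^+=[0.2830, 0.2754]  P^+=[0.4634 -0.0609; -0.0609 0.4667]
step 3: x^-=[0.3959, 0.2754]  P^-=[0.7719 0.0944; 0.0944 0.7667]  H_jac=[0.8209 0.5711]  S=[1.3587]  K=[0.5060; 0.3793]  nu=[-1.3023]  x^+=[-0.2631, -0.2185]  P^+=[0.4239 -0.1663; -0.1663 0.5712]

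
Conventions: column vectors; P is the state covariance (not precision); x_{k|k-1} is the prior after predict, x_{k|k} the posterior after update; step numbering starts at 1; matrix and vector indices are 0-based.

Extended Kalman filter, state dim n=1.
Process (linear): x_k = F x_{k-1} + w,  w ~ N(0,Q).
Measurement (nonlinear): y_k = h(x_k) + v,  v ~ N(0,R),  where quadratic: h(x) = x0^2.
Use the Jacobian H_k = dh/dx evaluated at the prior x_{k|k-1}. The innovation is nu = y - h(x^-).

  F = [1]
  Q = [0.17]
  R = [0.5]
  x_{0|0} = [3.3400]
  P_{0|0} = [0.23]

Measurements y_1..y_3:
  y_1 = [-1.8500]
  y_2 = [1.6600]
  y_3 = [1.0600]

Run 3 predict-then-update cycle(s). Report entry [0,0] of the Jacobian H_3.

step 1: x^-=[3.3400]  P^-=[0.4000]  H_jac=[6.6800]  S=[18.3490]  K=[0.1456]  nu=[-13.0056]  x^+=[1.4461]  P^+=[0.0109]
step 2: x^-=[1.4461]  P^-=[0.1809]  H_jac=[2.8922]  S=[2.0132]  K=[0.2599]  nu=[-0.4312]  x^+=[1.3340]  P^+=[0.0449]
step 3: x^-=[1.3340]  P^-=[0.2149]  H_jac=[2.6681]  S=[2.0300]  K=[0.2825]  nu=[-0.7197]  x^+=[1.1307]  P^+=[0.0529]

H_jac[0,0] = 2.6681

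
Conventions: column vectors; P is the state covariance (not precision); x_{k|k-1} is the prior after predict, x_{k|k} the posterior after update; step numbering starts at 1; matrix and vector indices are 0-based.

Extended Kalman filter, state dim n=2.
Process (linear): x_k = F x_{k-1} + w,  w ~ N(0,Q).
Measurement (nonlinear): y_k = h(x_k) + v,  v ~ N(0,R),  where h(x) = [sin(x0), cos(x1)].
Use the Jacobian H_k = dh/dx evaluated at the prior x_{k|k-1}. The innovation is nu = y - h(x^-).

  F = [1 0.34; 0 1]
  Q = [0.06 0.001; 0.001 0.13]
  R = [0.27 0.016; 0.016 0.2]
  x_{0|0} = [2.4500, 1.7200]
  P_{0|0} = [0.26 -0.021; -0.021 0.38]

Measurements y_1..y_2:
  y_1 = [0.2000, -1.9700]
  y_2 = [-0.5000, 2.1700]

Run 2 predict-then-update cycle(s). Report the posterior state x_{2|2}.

x_post = [3.9802, 2.5069]

step 1: x^-=[3.0348, 1.7200]  P^-=[0.3496 0.1092; 0.1092 0.5100]  H_jac=[-0.9943 0.0000; 0.0000 -0.9889]  S=[0.6157 0.1234; 0.1234 0.6987]  K=[-0.5533 -0.0569; -0.0329 -0.7160]  nu=[0.0934, -1.8213]  x^+=[3.0867, 3.0210]  P^+=[0.1512 0.0205; 0.0205 0.1453]
step 2: x^-=[4.1138, 3.0210]  P^-=[0.2419 0.0709; 0.0709 0.2753]  H_jac=[-0.5635 0.0000; 0.0000 -0.1203]  S=[0.3468 0.0208; 0.0208 0.2040]  K=[-0.3929 -0.0017; -0.1060 -0.1516]  nu=[0.3261, 3.1627]  x^+=[3.9802, 2.5069]  P^+=[0.1883 0.0551; 0.0551 0.2661]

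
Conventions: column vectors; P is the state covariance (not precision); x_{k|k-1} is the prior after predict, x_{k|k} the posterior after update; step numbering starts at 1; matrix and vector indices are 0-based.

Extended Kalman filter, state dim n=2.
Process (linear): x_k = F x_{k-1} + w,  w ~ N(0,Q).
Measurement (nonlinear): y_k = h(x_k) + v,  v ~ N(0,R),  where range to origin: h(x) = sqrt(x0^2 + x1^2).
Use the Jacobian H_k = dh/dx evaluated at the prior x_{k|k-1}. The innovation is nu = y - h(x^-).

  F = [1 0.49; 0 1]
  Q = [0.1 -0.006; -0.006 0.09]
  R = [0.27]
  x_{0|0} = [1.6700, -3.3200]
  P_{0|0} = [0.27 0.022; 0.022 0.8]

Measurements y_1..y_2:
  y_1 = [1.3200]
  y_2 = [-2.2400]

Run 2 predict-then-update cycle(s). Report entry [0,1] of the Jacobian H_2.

step 1: x^-=[0.0432, -3.3200]  P^-=[0.5836 0.4080; 0.4080 0.8900]  H_jac=[0.0130 -0.9999]  S=[1.1493]  K=[-0.3484; -0.7697]  nu=[-2.0003]  x^+=[0.7400, -1.7804]  P^+=[0.4442 0.0998; 0.0998 0.2091]
step 2: x^-=[-0.1324, -1.7804]  P^-=[0.6922 0.1963; 0.1963 0.2991]  H_jac=[-0.0742 -0.9972]  S=[0.6003]  K=[-0.4116; -0.5212]  nu=[-4.0253]  x^+=[1.5245, 0.3174]  P^+=[0.5905 0.0675; 0.0675 0.1361]

H_jac[0,1] = -0.9972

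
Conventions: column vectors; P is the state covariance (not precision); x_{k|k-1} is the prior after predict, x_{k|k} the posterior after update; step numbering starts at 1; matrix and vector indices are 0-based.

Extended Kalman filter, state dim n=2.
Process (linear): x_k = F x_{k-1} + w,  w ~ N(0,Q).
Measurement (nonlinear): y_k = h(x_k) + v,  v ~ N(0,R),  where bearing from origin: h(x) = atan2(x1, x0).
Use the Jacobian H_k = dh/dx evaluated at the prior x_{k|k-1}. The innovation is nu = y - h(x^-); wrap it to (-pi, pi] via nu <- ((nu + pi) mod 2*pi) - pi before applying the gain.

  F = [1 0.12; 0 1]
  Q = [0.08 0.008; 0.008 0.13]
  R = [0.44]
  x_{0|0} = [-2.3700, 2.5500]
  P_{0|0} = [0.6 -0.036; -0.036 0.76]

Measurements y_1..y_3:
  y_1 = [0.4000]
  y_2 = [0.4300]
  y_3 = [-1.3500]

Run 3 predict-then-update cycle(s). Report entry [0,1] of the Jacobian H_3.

step 1: x^-=[-2.0640, 2.5500]  P^-=[0.6823 0.0632; 0.0632 0.8900]  H_jac=[-0.2369 -0.1918]  S=[0.5168]  K=[-0.3363; -0.3593]  nu=[-1.8512]  x^+=[-1.4415, 3.2151]  P^+=[0.6239 0.0008; 0.0008 0.8233]
step 2: x^-=[-1.0557, 3.2151]  P^-=[0.7159 0.1076; 0.1076 0.9533]  H_jac=[-0.2808 -0.0922]  S=[0.5101]  K=[-0.4135; -0.2315]  nu=[-1.4581]  x^+=[-0.4528, 3.5526]  P^+=[0.6287 0.0587; 0.0587 0.9260]
step 3: x^-=[-0.0265, 3.5526]  P^-=[0.7361 0.1779; 0.1779 1.0560]  H_jac=[-0.2815 -0.0021]  S=[0.4985]  K=[-0.4164; -0.1049]  nu=[-2.9282]  x^+=[1.1927, 3.8596]  P^+=[0.6497 0.1561; 0.1561 1.0505]

H_jac[0,1] = -0.0021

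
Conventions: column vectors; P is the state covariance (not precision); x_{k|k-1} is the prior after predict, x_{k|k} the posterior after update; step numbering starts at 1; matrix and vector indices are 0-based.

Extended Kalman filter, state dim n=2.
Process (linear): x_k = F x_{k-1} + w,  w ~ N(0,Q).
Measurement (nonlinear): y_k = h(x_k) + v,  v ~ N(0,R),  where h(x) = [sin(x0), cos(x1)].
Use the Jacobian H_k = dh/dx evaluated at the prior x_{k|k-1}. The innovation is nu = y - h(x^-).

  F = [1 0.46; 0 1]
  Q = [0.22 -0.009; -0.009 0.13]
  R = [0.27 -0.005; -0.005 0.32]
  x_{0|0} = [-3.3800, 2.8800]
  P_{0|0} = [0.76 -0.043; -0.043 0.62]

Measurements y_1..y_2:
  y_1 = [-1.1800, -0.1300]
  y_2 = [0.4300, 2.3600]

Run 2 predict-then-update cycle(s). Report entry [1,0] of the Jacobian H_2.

step 1: x^-=[-2.0552, 2.8800]  P^-=[1.0716 0.2332; 0.2332 0.7500]  H_jac=[-0.4657 0.0000; 0.0000 -0.2586]  S=[0.5024 0.0231; 0.0231 0.3702]  K=[-0.9887 -0.1013; -0.1926 -0.5120]  nu=[-0.2950, 0.8360]  x^+=[-1.8482, 2.5088]  P^+=[0.5721 0.1062; 0.1062 0.6298]
step 2: x^-=[-0.6941, 2.5088]  P^-=[1.0231 0.3869; 0.3869 0.7598]  H_jac=[0.7686 0.0000; 0.0000 -0.5914]  S=[0.8744 -0.1809; -0.1809 0.5857]  K=[0.8743 -0.1206; 0.1938 -0.7073]  nu=[1.0697, 3.1664]  x^+=[-0.1408, 0.4766]  P^+=[0.3079 0.0727; 0.0727 0.3844]

H_jac[1,0] = 0.0000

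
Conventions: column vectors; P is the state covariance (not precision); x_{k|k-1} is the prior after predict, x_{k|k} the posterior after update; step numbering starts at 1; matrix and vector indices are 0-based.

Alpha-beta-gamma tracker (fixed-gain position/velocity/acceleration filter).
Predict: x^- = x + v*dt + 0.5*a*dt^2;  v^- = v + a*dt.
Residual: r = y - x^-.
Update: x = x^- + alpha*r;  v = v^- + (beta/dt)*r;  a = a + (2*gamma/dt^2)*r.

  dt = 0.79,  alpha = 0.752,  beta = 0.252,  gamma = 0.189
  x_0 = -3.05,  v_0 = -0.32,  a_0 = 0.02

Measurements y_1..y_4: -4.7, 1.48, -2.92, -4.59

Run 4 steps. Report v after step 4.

step 1: x_pred=-3.2966  r=-1.4034  x^+=-4.3519  v^+=-0.7519  a^+=-0.8300
step 2: x_pred=-5.2049  r=6.6849  x^+=-0.1779  v^+=0.7248  a^+=3.2189
step 3: x_pred=1.3992  r=-4.3192  x^+=-1.8488  v^+=1.8899  a^+=0.6029
step 4: x_pred=-0.1677  r=-4.4223  x^+=-3.4933  v^+=0.9555  a^+=-2.0756

v_post = 0.9555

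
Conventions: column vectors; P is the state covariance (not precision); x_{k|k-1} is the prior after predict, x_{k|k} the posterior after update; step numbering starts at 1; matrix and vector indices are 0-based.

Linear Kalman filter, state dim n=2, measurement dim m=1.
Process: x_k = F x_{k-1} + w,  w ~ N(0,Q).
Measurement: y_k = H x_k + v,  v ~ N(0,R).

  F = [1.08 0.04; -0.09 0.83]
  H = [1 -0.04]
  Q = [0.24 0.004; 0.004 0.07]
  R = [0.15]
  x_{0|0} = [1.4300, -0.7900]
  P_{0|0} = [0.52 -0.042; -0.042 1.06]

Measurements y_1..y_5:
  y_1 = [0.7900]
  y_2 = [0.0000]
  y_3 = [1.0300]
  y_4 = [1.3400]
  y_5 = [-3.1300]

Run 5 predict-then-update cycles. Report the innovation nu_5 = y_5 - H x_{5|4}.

innov = [-4.3991]

step 1: x^-=[1.5128, -0.7844]  P^-=[0.8446 -0.0488; -0.0488 0.8107]  S=[0.9998]  K=[0.8467; -0.0813]  nu=[-0.7542]  x^+=[0.8742, -0.7231]  P^+=[0.1278 0.0200; 0.0200 0.8041]
step 2: x^-=[0.9152, -0.6788]  P^-=[0.3921 0.0361; 0.0361 0.6220]  S=[0.5402]  K=[0.7232; 0.0208]  nu=[-0.9424]  x^+=[0.2337, -0.6984]  P^+=[0.1096 0.0280; 0.0280 0.6218]
step 3: x^-=[0.2245, -0.6007]  P^-=[0.3712 0.0390; 0.0390 0.4950]  S=[0.5189]  K=[0.7124; 0.0370]  nu=[0.7815]  x^+=[0.7812, -0.5719]  P^+=[0.1079 0.0253; 0.0253 0.4943]
step 4: x^-=[0.8209, -0.5449]  P^-=[0.3688 0.0325; 0.0325 0.4076]  S=[0.5169]  K=[0.7110; 0.0314]  nu=[0.4973]  x^+=[1.1745, -0.5293]  P^+=[0.1075 0.0210; 0.0210 0.4071]
step 5: x^-=[1.2473, -0.5451]  P^-=[0.3678 0.0258; 0.0258 0.3482]  S=[0.5163]  K=[0.7104; 0.0230]  nu=[-4.3991]  x^+=[-1.8779, -0.6463]  P^+=[0.1073 0.0174; 0.0174 0.3479]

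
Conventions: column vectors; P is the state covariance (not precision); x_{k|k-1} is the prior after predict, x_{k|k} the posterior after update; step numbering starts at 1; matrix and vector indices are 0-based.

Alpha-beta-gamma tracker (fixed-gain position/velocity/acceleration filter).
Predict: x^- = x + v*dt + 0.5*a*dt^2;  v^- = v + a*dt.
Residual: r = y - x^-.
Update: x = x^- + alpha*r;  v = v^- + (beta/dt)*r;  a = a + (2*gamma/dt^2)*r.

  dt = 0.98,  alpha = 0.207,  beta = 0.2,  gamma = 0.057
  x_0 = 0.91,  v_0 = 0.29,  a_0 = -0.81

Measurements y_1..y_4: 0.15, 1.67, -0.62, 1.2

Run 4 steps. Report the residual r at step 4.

resid = 4.1976

step 1: x_pred=0.8052  r=-0.6552  x^+=0.6696  v^+=-0.6375  a^+=-0.8878
step 2: x_pred=-0.3815  r=2.0515  x^+=0.0432  v^+=-1.0889  a^+=-0.6443
step 3: x_pred=-1.3333  r=0.7133  x^+=-1.1856  v^+=-1.5747  a^+=-0.5596
step 4: x_pred=-2.9976  r=4.1976  x^+=-2.1287  v^+=-1.2664  a^+=-0.0613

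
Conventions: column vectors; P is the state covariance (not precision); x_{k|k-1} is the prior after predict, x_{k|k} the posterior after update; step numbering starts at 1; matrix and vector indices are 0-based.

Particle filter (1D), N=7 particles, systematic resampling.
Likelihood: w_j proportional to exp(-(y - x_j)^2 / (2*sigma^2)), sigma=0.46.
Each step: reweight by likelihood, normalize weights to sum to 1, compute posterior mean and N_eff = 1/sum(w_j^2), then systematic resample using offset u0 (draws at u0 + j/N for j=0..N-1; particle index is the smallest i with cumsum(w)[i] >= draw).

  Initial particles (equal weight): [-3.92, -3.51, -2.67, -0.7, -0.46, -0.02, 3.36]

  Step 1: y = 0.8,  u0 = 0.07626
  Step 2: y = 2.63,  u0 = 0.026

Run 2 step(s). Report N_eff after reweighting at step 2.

step 1: w=[0.0000, 0.0000, 0.0000, 0.0211, 0.1010, 0.8779, 0.0000]  mean=-0.0788  Neff=1.2798  idx=[4, 5, 5, 5, 5, 5, 5]
step 2: w=[0.0004, 0.1666, 0.1666, 0.1666, 0.1666, 0.1666, 0.1666]  mean=-0.0202  Neff=6.0051  idx=[1, 2, 2, 3, 4, 5, 6]

N_eff = 6.0051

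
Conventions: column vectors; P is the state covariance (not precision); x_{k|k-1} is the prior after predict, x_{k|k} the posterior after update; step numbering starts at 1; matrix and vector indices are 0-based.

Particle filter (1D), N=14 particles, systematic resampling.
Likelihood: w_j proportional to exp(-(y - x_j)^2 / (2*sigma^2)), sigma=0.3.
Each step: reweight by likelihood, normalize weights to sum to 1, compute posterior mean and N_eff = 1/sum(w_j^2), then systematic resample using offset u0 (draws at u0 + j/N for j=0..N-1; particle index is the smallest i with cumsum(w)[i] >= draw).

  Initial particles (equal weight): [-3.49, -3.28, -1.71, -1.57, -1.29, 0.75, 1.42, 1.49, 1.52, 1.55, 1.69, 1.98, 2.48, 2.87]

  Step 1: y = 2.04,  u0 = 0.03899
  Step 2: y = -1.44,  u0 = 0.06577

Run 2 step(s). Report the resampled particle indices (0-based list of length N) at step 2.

step 1: w=[0.0000, 0.0000, 0.0000, 0.0000, 0.0000, 0.0000, 0.0448, 0.0706, 0.0843, 0.0998, 0.1918, 0.3713, 0.1292, 0.0082]  mean=1.8549  Neff=4.6415  idx=[6, 7, 8, 9, 10, 10, 10, 11, 11, 11, 11, 11, 12, 12]
step 2: w=[0.8623, 0.0907, 0.0340, 0.0126, 0.0001, 0.0001, 0.0001, 0.0000, 0.0000, 0.0000, 0.0000, 0.0000, 0.0000, 0.0000]  mean=1.4315  Neff=1.3277  idx=[0, 0, 0, 0, 0, 0, 0, 0, 0, 0, 0, 0, 1, 3]

resampled_idx = [0, 0, 0, 0, 0, 0, 0, 0, 0, 0, 0, 0, 1, 3]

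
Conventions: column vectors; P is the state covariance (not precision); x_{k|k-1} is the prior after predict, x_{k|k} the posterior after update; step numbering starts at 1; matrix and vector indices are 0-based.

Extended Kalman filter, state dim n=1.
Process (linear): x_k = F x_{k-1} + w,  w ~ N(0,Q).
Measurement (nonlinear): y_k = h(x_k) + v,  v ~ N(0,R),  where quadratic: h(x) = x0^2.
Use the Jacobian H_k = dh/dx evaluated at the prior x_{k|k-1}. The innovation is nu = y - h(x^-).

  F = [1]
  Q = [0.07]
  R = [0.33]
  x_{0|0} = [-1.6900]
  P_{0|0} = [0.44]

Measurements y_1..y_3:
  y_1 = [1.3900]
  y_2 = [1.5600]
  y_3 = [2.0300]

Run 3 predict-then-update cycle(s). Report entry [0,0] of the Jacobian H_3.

step 1: x^-=[-1.6900]  P^-=[0.5100]  H_jac=[-3.3800]  S=[6.1564]  K=[-0.2800]  nu=[-1.4661]  x^+=[-1.2795]  P^+=[0.0273]
step 2: x^-=[-1.2795]  P^-=[0.0973]  H_jac=[-2.5590]  S=[0.9674]  K=[-0.2575]  nu=[-0.0771]  x^+=[-1.2596]  P^+=[0.0332]
step 3: x^-=[-1.2596]  P^-=[0.1032]  H_jac=[-2.5193]  S=[0.9850]  K=[-0.2640]  nu=[0.4433]  x^+=[-1.3767]  P^+=[0.0346]

H_jac[0,0] = -2.5193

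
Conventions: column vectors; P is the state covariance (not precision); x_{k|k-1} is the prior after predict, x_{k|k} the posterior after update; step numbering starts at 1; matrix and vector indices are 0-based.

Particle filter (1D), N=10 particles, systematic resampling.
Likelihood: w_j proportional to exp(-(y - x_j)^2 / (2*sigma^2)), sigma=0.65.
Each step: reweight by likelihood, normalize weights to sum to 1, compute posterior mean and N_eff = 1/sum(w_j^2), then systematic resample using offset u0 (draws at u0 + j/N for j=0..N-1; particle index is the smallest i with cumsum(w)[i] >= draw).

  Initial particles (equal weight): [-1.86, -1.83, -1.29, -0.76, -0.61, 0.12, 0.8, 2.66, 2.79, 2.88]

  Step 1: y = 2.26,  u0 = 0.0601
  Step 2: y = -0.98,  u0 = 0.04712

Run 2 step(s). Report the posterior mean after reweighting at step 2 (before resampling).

post_mean = 2.7006

step 1: w=[0.0000, 0.0000, 0.0000, 0.0000, 0.0000, 0.0020, 0.0354, 0.3655, 0.3168, 0.2803]  mean=2.6918  Neff=3.1871  idx=[7, 7, 7, 7, 8, 8, 8, 9, 9, 9]
step 2: w=[0.1857, 0.1857, 0.1857, 0.1857, 0.0594, 0.0594, 0.0594, 0.0263, 0.0263, 0.0263]  mean=2.7006  Neff=6.6403  idx=[0, 0, 1, 1, 2, 2, 3, 4, 5, 7]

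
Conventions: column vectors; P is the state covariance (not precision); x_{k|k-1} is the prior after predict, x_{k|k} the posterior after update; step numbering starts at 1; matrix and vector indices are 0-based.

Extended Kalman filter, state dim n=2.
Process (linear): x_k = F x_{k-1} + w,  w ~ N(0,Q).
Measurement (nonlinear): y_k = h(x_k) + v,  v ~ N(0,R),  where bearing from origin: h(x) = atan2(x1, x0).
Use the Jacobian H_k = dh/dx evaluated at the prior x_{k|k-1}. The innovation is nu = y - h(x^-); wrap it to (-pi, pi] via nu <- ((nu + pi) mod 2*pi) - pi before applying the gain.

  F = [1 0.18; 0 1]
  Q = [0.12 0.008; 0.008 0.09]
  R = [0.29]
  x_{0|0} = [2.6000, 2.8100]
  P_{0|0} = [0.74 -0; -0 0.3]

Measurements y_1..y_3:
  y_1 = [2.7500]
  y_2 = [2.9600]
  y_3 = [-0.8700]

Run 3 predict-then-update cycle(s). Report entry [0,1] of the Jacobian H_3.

H_jac[0,1] = 0.1369

step 1: x^-=[3.1058, 2.8100]  P^-=[0.8697 0.0620; 0.0620 0.3900]  H_jac=[-0.1602 0.1770]  S=[0.3210]  K=[-0.3998; 0.1842]  nu=[2.0146]  x^+=[2.3004, 3.1810]  P^+=[0.8184 0.0856; 0.0856 0.3791]
step 2: x^-=[2.8730, 3.1810]  P^-=[0.9815 0.1619; 0.1619 0.4691]  H_jac=[-0.1731 0.1564]  S=[0.3221]  K=[-0.4490; 0.1407]  nu=[2.1238]  x^+=[1.9195, 3.4798]  P^+=[0.9166 0.1822; 0.1822 0.4627]
step 3: x^-=[2.5459, 3.4798]  P^-=[1.1172 0.2735; 0.2735 0.5527]  H_jac=[-0.1872 0.1369]  S=[0.3255]  K=[-0.5274; 0.0753]  nu=[-1.8092]  x^+=[3.5000, 3.3437]  P^+=[1.0267 0.2864; 0.2864 0.5509]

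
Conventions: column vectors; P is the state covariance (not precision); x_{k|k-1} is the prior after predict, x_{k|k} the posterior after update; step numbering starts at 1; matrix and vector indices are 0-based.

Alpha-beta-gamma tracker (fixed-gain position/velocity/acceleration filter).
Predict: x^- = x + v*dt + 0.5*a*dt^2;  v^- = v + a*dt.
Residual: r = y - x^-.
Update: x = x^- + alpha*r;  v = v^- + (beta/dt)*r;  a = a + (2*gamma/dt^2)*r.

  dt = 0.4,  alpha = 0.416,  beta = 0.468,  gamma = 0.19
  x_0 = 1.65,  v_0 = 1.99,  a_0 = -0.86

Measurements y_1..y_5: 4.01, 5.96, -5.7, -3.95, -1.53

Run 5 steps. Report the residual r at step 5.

step 1: x_pred=2.3772  r=1.6328  x^+=3.0564  v^+=3.5564  a^+=3.0179
step 2: x_pred=4.7204  r=1.2396  x^+=5.2361  v^+=6.2138  a^+=5.9619
step 3: x_pred=8.1986  r=-13.8986  x^+=2.4168  v^+=-7.6627  a^+=-27.0472
step 4: x_pred=-2.8121  r=-1.1379  x^+=-3.2855  v^+=-19.8130  a^+=-29.7497
step 5: x_pred=-13.5906  r=12.0606  x^+=-8.5734  v^+=-17.6019  a^+=-1.1057

resid = 12.0606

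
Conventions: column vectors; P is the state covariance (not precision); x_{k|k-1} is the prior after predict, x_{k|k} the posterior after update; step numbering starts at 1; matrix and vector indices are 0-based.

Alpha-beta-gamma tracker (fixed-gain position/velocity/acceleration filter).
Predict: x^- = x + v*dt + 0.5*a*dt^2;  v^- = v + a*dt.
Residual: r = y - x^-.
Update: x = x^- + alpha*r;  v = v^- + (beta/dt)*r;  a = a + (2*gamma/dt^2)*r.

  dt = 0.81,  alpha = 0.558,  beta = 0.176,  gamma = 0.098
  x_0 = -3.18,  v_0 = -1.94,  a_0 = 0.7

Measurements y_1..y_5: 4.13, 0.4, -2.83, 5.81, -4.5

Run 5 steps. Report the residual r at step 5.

resid = -13.6074

step 1: x_pred=-4.5218  r=8.6518  x^+=0.3059  v^+=0.5069  a^+=3.2846
step 2: x_pred=1.7940  r=-1.3940  x^+=1.0162  v^+=2.8645  a^+=2.8681
step 3: x_pred=4.2773  r=-7.1073  x^+=0.3114  v^+=3.6434  a^+=0.7449
step 4: x_pred=3.5070  r=2.3030  x^+=4.7921  v^+=4.7472  a^+=1.4329
step 5: x_pred=9.1074  r=-13.6074  x^+=1.5145  v^+=2.9512  a^+=-2.6321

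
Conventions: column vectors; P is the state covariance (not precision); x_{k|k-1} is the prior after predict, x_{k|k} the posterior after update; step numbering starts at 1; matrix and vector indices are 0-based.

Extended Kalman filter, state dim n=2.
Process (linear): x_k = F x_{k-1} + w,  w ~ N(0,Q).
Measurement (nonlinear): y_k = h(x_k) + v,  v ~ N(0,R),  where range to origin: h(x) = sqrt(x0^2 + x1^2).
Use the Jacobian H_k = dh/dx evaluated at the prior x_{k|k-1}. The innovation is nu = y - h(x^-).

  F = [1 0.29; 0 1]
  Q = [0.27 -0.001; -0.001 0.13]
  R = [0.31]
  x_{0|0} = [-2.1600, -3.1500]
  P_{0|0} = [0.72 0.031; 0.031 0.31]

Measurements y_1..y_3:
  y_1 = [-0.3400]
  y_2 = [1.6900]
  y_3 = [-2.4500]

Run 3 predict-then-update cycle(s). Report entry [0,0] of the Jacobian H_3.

step 1: x^-=[-3.0735, -3.1500]  P^-=[1.0341 0.1199; 0.1199 0.4400]  H_jac=[-0.6984 -0.7157]  S=[1.1596]  K=[-0.6968; -0.3438]  nu=[-4.7410]  x^+=[0.2299, -1.5201]  P^+=[0.4711 -0.1579; -0.1579 0.3029]
step 2: x^-=[-0.2109, -1.5201]  P^-=[0.6750 -0.0710; -0.0710 0.4329]  H_jac=[-0.1375 -0.9905]  S=[0.7282]  K=[-0.0308; -0.5755]  nu=[0.1554]  x^+=[-0.2157, -1.6095]  P^+=[0.6743 -0.0839; -0.0839 0.1918]
step 3: x^-=[-0.6825, -1.6095]  P^-=[0.9118 -0.0293; -0.0293 0.3218]  H_jac=[-0.3904 -0.9206]  S=[0.7006]  K=[-0.4695; -0.4065]  nu=[-4.1982]  x^+=[1.2887, 0.0970]  P^+=[0.7573 -0.1630; -0.1630 0.2060]

H_jac[0,0] = -0.3904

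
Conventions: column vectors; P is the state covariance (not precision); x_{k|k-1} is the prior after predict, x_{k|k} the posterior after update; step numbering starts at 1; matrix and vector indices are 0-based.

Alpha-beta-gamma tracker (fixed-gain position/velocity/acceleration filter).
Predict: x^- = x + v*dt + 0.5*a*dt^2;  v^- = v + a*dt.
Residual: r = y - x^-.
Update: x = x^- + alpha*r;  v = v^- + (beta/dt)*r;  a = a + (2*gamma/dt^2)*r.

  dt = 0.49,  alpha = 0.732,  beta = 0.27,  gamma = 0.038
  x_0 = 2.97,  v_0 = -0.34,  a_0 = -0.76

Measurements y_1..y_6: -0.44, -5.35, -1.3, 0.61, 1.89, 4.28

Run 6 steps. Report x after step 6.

x_post = 3.5435

step 1: x_pred=2.7122  r=-3.1522  x^+=0.4048  v^+=-2.4493  a^+=-1.7578
step 2: x_pred=-1.0064  r=-4.3436  x^+=-4.1859  v^+=-5.7040  a^+=-3.1327
step 3: x_pred=-7.3570  r=6.0570  x^+=-2.9233  v^+=-3.9015  a^+=-1.2154
step 4: x_pred=-4.9809  r=5.5909  x^+=-0.8884  v^+=-1.4164  a^+=0.5543
step 5: x_pred=-1.5158  r=3.4058  x^+=0.9772  v^+=0.7319  a^+=1.6324
step 6: x_pred=1.5318  r=2.7482  x^+=3.5435  v^+=3.0461  a^+=2.5022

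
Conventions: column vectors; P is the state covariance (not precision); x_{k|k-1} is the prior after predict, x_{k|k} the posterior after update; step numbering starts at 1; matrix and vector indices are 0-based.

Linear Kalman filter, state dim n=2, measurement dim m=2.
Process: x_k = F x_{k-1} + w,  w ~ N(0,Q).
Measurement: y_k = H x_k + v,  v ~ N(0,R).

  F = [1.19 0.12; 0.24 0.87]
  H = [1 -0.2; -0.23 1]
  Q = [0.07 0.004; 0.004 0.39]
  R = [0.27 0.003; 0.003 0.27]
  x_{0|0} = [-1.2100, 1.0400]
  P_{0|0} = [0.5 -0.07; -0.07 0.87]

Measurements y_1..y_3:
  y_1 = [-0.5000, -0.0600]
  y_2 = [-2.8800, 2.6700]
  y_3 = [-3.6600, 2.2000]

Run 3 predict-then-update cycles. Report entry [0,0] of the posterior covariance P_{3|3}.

step 1: x^-=[-1.3151, 0.6144]  P^-=[0.7706 0.1631; 0.1631 1.0481]  S=[1.0173 -0.2132; -0.2132 1.2838]  K=[0.7492 0.1134; 0.1236 0.8077]  nu=[0.9380, -0.9769]  x^+=[-0.7232, -0.0587]  P^+=[0.2193 0.0833; 0.0833 0.2376]
step 2: x^-=[-0.8676, -0.2246]  P^-=[0.4078 0.1801; 0.1801 0.6173]  S=[0.6304 -0.0259; -0.0259 0.8260]  K=[0.5947 0.1231; 0.1186 0.7009]  nu=[-2.0573, 2.6951]  x^+=[-1.7594, 1.4203]  P^+=[0.1760 0.0755; 0.0755 0.2070]
step 3: x^-=[-1.9232, 0.8134]  P^-=[0.3438 0.1562; 0.1562 0.5883]  S=[0.5749 -0.0303; -0.0303 0.8046]  K=[0.5499 0.1166; 0.1035 0.6904]  nu=[-1.5741, 0.9443]  x^+=[-2.6787, 1.3024]  P^+=[0.1629 0.0706; 0.0706 0.2030]

P_post[0,0] = 0.1629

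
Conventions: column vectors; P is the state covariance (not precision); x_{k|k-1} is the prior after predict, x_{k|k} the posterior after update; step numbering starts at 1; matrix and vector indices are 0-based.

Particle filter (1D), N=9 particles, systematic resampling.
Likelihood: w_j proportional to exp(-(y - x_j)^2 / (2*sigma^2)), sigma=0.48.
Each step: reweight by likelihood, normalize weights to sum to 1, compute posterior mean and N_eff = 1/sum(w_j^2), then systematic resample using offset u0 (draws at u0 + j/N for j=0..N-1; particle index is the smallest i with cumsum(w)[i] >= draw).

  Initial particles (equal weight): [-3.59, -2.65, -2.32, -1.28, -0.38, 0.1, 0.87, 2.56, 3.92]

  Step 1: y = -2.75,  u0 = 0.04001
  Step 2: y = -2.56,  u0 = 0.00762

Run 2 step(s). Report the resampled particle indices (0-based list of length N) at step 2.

step 1: w=[0.1154, 0.5223, 0.3573, 0.0049, 0.0000, 0.0000, 0.0000, 0.0000, 0.0000]  mean=-2.6339  Neff=2.4163  idx=[0, 1, 1, 1, 1, 1, 2, 2, 2]
step 2: w=[0.0131, 0.1283, 0.1283, 0.1283, 0.1283, 0.1283, 0.1152, 0.1152, 0.1152]  mean=-2.5482  Neff=8.1801  idx=[0, 1, 2, 3, 4, 5, 6, 7, 8]

resampled_idx = [0, 1, 2, 3, 4, 5, 6, 7, 8]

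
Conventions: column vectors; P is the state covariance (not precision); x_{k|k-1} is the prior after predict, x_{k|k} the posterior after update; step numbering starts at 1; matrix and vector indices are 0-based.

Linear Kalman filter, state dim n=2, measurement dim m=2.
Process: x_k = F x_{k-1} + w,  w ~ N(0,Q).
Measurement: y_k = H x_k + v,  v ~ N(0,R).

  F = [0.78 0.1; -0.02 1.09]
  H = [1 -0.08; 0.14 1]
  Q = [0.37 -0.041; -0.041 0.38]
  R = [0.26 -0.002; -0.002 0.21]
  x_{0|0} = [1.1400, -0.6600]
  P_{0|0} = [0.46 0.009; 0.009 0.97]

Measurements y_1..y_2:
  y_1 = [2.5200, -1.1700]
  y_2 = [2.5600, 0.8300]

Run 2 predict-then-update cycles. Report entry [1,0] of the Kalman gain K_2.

step 1: x^-=[0.8232, -0.7422]  P^-=[0.6610 0.0652; 0.0652 1.5322]  S=[0.9203 0.0324; 0.0324 1.7735]  K=[0.7098 0.0760; -0.0930 0.8708]  nu=[1.6374, -0.5430]  x^+=[1.9442, -1.3674]  P^+=[0.1835 -0.0112; -0.0112 0.1846]
step 2: x^-=[1.3798, -1.5294]  P^-=[0.4818 -0.0332; -0.0332 0.5999]  S=[0.7509 -0.0154; -0.0154 0.8101]  K=[0.6462 0.0545; -0.0931 0.7331]  nu=[1.0579, 2.1662]  x^+=[2.1815, -0.0399]  P^+=[0.1669 -0.0132; -0.0132 0.1560]

K[1,0] = -0.0931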